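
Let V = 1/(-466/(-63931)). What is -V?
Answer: -63931/466 ≈ -137.19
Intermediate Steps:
V = 63931/466 (V = 1/(-466*(-1/63931)) = 1/(466/63931) = 63931/466 ≈ 137.19)
-V = -1*63931/466 = -63931/466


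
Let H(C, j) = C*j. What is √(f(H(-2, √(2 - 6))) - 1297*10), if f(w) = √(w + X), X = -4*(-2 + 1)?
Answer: √(-12970 + 2*√(1 - I)) ≈ 0.004 - 113.88*I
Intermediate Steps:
X = 4 (X = -4*(-1) = 4)
f(w) = √(4 + w) (f(w) = √(w + 4) = √(4 + w))
√(f(H(-2, √(2 - 6))) - 1297*10) = √(√(4 - 2*√(2 - 6)) - 1297*10) = √(√(4 - 4*I) - 12970) = √(-12970 + √(4 - 4*I))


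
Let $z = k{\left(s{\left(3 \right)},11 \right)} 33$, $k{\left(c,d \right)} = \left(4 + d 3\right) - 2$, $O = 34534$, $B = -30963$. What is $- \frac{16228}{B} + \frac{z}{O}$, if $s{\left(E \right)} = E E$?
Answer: $\frac{596180017}{1069276242} \approx 0.55755$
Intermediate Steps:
$s{\left(E \right)} = E^{2}$
$k{\left(c,d \right)} = 2 + 3 d$ ($k{\left(c,d \right)} = \left(4 + 3 d\right) - 2 = 2 + 3 d$)
$z = 1155$ ($z = \left(2 + 3 \cdot 11\right) 33 = \left(2 + 33\right) 33 = 35 \cdot 33 = 1155$)
$- \frac{16228}{B} + \frac{z}{O} = - \frac{16228}{-30963} + \frac{1155}{34534} = \left(-16228\right) \left(- \frac{1}{30963}\right) + 1155 \cdot \frac{1}{34534} = \frac{16228}{30963} + \frac{1155}{34534} = \frac{596180017}{1069276242}$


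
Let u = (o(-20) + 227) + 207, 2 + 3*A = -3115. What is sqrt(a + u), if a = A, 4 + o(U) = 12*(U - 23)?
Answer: 15*I*sqrt(5) ≈ 33.541*I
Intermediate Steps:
A = -1039 (A = -2/3 + (1/3)*(-3115) = -2/3 - 3115/3 = -1039)
o(U) = -280 + 12*U (o(U) = -4 + 12*(U - 23) = -4 + 12*(-23 + U) = -4 + (-276 + 12*U) = -280 + 12*U)
a = -1039
u = -86 (u = ((-280 + 12*(-20)) + 227) + 207 = ((-280 - 240) + 227) + 207 = (-520 + 227) + 207 = -293 + 207 = -86)
sqrt(a + u) = sqrt(-1039 - 86) = sqrt(-1125) = 15*I*sqrt(5)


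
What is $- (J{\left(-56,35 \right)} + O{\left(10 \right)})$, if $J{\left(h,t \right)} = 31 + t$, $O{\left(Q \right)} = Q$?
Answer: $-76$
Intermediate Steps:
$- (J{\left(-56,35 \right)} + O{\left(10 \right)}) = - (\left(31 + 35\right) + 10) = - (66 + 10) = \left(-1\right) 76 = -76$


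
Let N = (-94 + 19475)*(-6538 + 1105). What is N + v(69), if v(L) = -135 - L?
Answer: -105297177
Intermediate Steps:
N = -105296973 (N = 19381*(-5433) = -105296973)
N + v(69) = -105296973 + (-135 - 1*69) = -105296973 + (-135 - 69) = -105296973 - 204 = -105297177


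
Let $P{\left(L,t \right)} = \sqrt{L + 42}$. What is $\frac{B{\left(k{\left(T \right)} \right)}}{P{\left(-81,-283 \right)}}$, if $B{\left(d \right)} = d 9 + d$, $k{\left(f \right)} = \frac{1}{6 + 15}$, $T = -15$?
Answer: $- \frac{10 i \sqrt{39}}{819} \approx - 0.076252 i$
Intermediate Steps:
$P{\left(L,t \right)} = \sqrt{42 + L}$
$k{\left(f \right)} = \frac{1}{21}$
$B{\left(d \right)} = 10 d$ ($B{\left(d \right)} = 9 d + d = 10 d$)
$\frac{B{\left(k{\left(T \right)} \right)}}{P{\left(-81,-283 \right)}} = \frac{10 \cdot \frac{1}{21}}{\sqrt{42 - 81}} = \frac{10}{21 \sqrt{-39}} = \frac{10}{21 i \sqrt{39}} = \frac{10 \left(- \frac{i \sqrt{39}}{39}\right)}{21} = - \frac{10 i \sqrt{39}}{819}$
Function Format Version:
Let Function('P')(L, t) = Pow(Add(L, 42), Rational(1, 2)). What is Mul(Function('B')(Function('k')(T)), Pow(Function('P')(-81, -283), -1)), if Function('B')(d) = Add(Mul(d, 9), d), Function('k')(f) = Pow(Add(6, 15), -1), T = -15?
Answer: Mul(Rational(-10, 819), I, Pow(39, Rational(1, 2))) ≈ Mul(-0.076252, I)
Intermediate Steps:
Function('P')(L, t) = Pow(Add(42, L), Rational(1, 2))
Function('k')(f) = Rational(1, 21) (Function('k')(f) = Pow(21, -1) = Rational(1, 21))
Function('B')(d) = Mul(10, d) (Function('B')(d) = Add(Mul(9, d), d) = Mul(10, d))
Mul(Function('B')(Function('k')(T)), Pow(Function('P')(-81, -283), -1)) = Mul(Mul(10, Rational(1, 21)), Pow(Pow(Add(42, -81), Rational(1, 2)), -1)) = Mul(Rational(10, 21), Pow(Pow(-39, Rational(1, 2)), -1)) = Mul(Rational(10, 21), Pow(Mul(I, Pow(39, Rational(1, 2))), -1)) = Mul(Rational(10, 21), Mul(Rational(-1, 39), I, Pow(39, Rational(1, 2)))) = Mul(Rational(-10, 819), I, Pow(39, Rational(1, 2)))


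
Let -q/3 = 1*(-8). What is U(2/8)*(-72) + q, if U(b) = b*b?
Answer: 39/2 ≈ 19.500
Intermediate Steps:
U(b) = b²
q = 24 (q = -3*(-8) = 24)
U(2/8)*(-72) + q = (2/8)²*(-72) + 24 = (2*(⅛))²*(-72) + 24 = (¼)²*(-72) + 24 = (1/16)*(-72) + 24 = -9/2 + 24 = 39/2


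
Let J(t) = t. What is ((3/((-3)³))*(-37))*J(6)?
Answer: 74/3 ≈ 24.667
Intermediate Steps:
((3/((-3)³))*(-37))*J(6) = ((3/((-3)³))*(-37))*6 = ((3/(-27))*(-37))*6 = ((3*(-1/27))*(-37))*6 = -⅑*(-37)*6 = (37/9)*6 = 74/3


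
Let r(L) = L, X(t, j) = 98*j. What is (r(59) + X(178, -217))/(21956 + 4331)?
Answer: -21207/26287 ≈ -0.80675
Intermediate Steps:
(r(59) + X(178, -217))/(21956 + 4331) = (59 + 98*(-217))/(21956 + 4331) = (59 - 21266)/26287 = -21207*1/26287 = -21207/26287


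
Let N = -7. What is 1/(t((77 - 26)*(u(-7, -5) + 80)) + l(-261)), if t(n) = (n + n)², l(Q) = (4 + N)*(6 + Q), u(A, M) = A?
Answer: 1/55443681 ≈ 1.8036e-8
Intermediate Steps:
l(Q) = -18 - 3*Q (l(Q) = (4 - 7)*(6 + Q) = -3*(6 + Q) = -18 - 3*Q)
t(n) = 4*n² (t(n) = (2*n)² = 4*n²)
1/(t((77 - 26)*(u(-7, -5) + 80)) + l(-261)) = 1/(4*((77 - 26)*(-7 + 80))² + (-18 - 3*(-261))) = 1/(4*(51*73)² + (-18 + 783)) = 1/(4*3723² + 765) = 1/(4*13860729 + 765) = 1/(55442916 + 765) = 1/55443681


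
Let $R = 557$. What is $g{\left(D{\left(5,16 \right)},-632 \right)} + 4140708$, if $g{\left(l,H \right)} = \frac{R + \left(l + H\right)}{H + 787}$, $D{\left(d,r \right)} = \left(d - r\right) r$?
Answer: $\frac{641809489}{155} \approx 4.1407 \cdot 10^{6}$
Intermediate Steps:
$D{\left(d,r \right)} = r \left(d - r\right)$
$g{\left(l,H \right)} = \frac{557 + H + l}{787 + H}$ ($g{\left(l,H \right)} = \frac{557 + \left(l + H\right)}{H + 787} = \frac{557 + \left(H + l\right)}{787 + H} = \frac{557 + H + l}{787 + H}$)
$g{\left(D{\left(5,16 \right)},-632 \right)} + 4140708 = \frac{557 - 632 + 16 \left(5 - 16\right)}{787 - 632} + 4140708 = \frac{557 - 632 + 16 \left(5 - 16\right)}{155} + 4140708 = \frac{557 - 632 + 16 \left(-11\right)}{155} + 4140708 = \frac{557 - 632 - 176}{155} + 4140708 = \frac{1}{155} \left(-251\right) + 4140708 = - \frac{251}{155} + 4140708 = \frac{641809489}{155}$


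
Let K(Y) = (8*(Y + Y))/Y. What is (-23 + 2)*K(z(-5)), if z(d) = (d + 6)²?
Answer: -336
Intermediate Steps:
z(d) = (6 + d)²
K(Y) = 16 (K(Y) = (8*(2*Y))/Y = (16*Y)/Y = 16)
(-23 + 2)*K(z(-5)) = (-23 + 2)*16 = -21*16 = -336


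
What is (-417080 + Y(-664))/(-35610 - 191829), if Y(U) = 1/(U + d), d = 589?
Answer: 31281001/17057925 ≈ 1.8338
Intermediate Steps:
Y(U) = 1/(589 + U) (Y(U) = 1/(U + 589) = 1/(589 + U))
(-417080 + Y(-664))/(-35610 - 191829) = (-417080 + 1/(589 - 664))/(-35610 - 191829) = (-417080 + 1/(-75))/(-227439) = (-417080 - 1/75)*(-1/227439) = -31281001/75*(-1/227439) = 31281001/17057925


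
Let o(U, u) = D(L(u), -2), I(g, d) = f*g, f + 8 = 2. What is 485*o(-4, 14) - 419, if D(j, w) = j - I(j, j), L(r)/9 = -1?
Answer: -30974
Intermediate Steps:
f = -6 (f = -8 + 2 = -6)
L(r) = -9 (L(r) = 9*(-1) = -9)
I(g, d) = -6*g
D(j, w) = 7*j (D(j, w) = j - (-6)*j = j + 6*j = 7*j)
o(U, u) = -63 (o(U, u) = 7*(-9) = -63)
485*o(-4, 14) - 419 = 485*(-63) - 419 = -30555 - 419 = -30974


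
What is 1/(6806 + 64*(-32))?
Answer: 1/4758 ≈ 0.00021017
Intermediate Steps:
1/(6806 + 64*(-32)) = 1/(6806 - 2048) = 1/4758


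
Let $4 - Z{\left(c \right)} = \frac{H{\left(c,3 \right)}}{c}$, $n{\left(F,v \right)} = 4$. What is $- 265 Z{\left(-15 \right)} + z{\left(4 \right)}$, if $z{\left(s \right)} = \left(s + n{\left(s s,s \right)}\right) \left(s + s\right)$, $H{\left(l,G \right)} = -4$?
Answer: $- \frac{2776}{3} \approx -925.33$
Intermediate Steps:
$Z{\left(c \right)} = 4 + \frac{4}{c}$ ($Z{\left(c \right)} = 4 - - \frac{4}{c} = 4 + \frac{4}{c}$)
$z{\left(s \right)} = 2 s \left(4 + s\right)$ ($z{\left(s \right)} = \left(s + 4\right) \left(s + s\right) = \left(4 + s\right) 2 s = 2 s \left(4 + s\right)$)
$- 265 Z{\left(-15 \right)} + z{\left(4 \right)} = - 265 \left(4 + \frac{4}{-15}\right) + 2 \cdot 4 \left(4 + 4\right) = - 265 \left(4 + 4 \left(- \frac{1}{15}\right)\right) + 2 \cdot 4 \cdot 8 = - 265 \left(4 - \frac{4}{15}\right) + 64 = \left(-265\right) \frac{56}{15} + 64 = - \frac{2968}{3} + 64 = - \frac{2776}{3}$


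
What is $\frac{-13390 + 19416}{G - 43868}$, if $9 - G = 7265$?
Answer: $- \frac{3013}{25562} \approx -0.11787$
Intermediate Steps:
$G = -7256$ ($G = 9 - 7265 = -7256$)
$\frac{-13390 + 19416}{G - 43868} = \frac{-13390 + 19416}{-7256 - 43868} = \frac{6026}{-51124} = 6026 \left(- \frac{1}{51124}\right) = - \frac{3013}{25562}$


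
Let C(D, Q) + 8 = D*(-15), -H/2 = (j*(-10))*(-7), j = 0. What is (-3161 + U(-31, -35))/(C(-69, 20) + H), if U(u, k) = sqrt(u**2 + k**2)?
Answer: -3161/1027 + sqrt(2186)/1027 ≈ -3.0324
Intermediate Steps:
H = 0 (H = -2*0*(-10)*(-7) = -0*(-7) = -2*0 = 0)
C(D, Q) = -8 - 15*D (C(D, Q) = -8 + D*(-15) = -8 - 15*D)
U(u, k) = sqrt(k**2 + u**2)
(-3161 + U(-31, -35))/(C(-69, 20) + H) = (-3161 + sqrt((-35)**2 + (-31)**2))/((-8 - 15*(-69)) + 0) = (-3161 + sqrt(1225 + 961))/((-8 + 1035) + 0) = (-3161 + sqrt(2186))/(1027 + 0) = (-3161 + sqrt(2186))/1027 = (-3161 + sqrt(2186))*(1/1027) = -3161/1027 + sqrt(2186)/1027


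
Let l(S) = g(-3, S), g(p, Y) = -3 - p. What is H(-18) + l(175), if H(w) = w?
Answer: -18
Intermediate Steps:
l(S) = 0 (l(S) = -3 - 1*(-3) = -3 + 3 = 0)
H(-18) + l(175) = -18 + 0 = -18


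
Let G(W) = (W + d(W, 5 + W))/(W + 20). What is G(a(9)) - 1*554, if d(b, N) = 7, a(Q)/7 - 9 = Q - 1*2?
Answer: -73009/132 ≈ -553.10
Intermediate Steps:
a(Q) = 49 + 7*Q (a(Q) = 63 + 7*(Q - 1*2) = 63 + 7*(Q - 2) = 63 + 7*(-2 + Q) = 63 + (-14 + 7*Q) = 49 + 7*Q)
G(W) = (7 + W)/(20 + W) (G(W) = (W + 7)/(W + 20) = (7 + W)/(20 + W))
G(a(9)) - 1*554 = (7 + (49 + 7*9))/(20 + (49 + 7*9)) - 1*554 = (7 + (49 + 63))/(20 + (49 + 63)) - 554 = (7 + 112)/(20 + 112) - 554 = 119/132 - 554 = -73009/132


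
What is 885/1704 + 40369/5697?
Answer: 24610207/3235896 ≈ 7.6054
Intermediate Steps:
885/1704 + 40369/5697 = 885*(1/1704) + 40369*(1/5697) = 295/568 + 40369/5697 = 24610207/3235896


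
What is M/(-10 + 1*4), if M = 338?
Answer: -169/3 ≈ -56.333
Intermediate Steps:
M/(-10 + 1*4) = 338/(-10 + 1*4) = 338/(-10 + 4) = 338/(-6) = 338*(-⅙) = -169/3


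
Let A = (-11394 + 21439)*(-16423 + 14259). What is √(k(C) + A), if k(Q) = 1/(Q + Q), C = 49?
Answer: I*√4260526478/14 ≈ 4662.3*I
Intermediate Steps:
A = -21737380 (A = 10045*(-2164) = -21737380)
k(Q) = 1/(2*Q)
√(k(C) + A) = √((½)/49 - 21737380) = √((½)*(1/49) - 21737380) = √(1/98 - 21737380) = √(-2130263239/98) = I*√4260526478/14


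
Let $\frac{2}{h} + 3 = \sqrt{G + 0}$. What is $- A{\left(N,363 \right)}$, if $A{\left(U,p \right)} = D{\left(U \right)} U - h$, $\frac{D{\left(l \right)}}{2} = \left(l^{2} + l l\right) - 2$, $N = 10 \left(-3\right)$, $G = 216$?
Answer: $\frac{7443722}{69} + \frac{4 \sqrt{6}}{69} \approx 1.0788 \cdot 10^{5}$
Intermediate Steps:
$N = -30$
$D{\left(l \right)} = -4 + 4 l^{2}$ ($D{\left(l \right)} = 2 \left(\left(l^{2} + l l\right) - 2\right) = 2 \left(\left(l^{2} + l^{2}\right) - 2\right) = 2 \left(2 l^{2} - 2\right) = 2 \left(-2 + 2 l^{2}\right) = -4 + 4 l^{2}$)
$h = \frac{2}{-3 + 6 \sqrt{6}}$ ($h = \frac{2}{-3 + \sqrt{216 + 0}} = \frac{2}{-3 + \sqrt{216}} = \frac{2}{-3 + 6 \sqrt{6}} \approx 0.17098$)
$A{\left(U,p \right)} = - \frac{2}{69} - \frac{4 \sqrt{6}}{69} + U \left(-4 + 4 U^{2}\right)$ ($A{\left(U,p \right)} = \left(-4 + 4 U^{2}\right) U - \left(\frac{2}{69} + \frac{4 \sqrt{6}}{69}\right) = U \left(-4 + 4 U^{2}\right) - \left(\frac{2}{69} + \frac{4 \sqrt{6}}{69}\right) = - \frac{2}{69} - \frac{4 \sqrt{6}}{69} + U \left(-4 + 4 U^{2}\right)$)
$- A{\left(N,363 \right)} = - (- \frac{2}{69} - -120 + 4 \left(-30\right)^{3} - \frac{4 \sqrt{6}}{69}) = - (- \frac{2}{69} + 120 + 4 \left(-27000\right) - \frac{4 \sqrt{6}}{69}) = - (- \frac{2}{69} + 120 - 108000 - \frac{4 \sqrt{6}}{69}) = - (- \frac{7443722}{69} - \frac{4 \sqrt{6}}{69}) = \frac{7443722}{69} + \frac{4 \sqrt{6}}{69}$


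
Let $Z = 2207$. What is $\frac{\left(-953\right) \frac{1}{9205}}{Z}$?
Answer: $- \frac{953}{20315435} \approx -4.691 \cdot 10^{-5}$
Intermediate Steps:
$\frac{\left(-953\right) \frac{1}{9205}}{Z} = \frac{\left(-953\right) \frac{1}{9205}}{2207} = \left(-953\right) \frac{1}{9205} \cdot \frac{1}{2207} = \left(- \frac{953}{9205}\right) \frac{1}{2207} = - \frac{953}{20315435}$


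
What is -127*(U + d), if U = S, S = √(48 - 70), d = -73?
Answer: 9271 - 127*I*√22 ≈ 9271.0 - 595.68*I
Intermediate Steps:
S = I*√22 (S = √(-22) = I*√22 ≈ 4.6904*I)
U = I*√22 ≈ 4.6904*I
-127*(U + d) = -127*(I*√22 - 73) = -127*(-73 + I*√22) = 9271 - 127*I*√22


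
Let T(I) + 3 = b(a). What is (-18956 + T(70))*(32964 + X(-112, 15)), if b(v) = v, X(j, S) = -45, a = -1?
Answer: -624144240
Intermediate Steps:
T(I) = -4 (T(I) = -3 - 1 = -4)
(-18956 + T(70))*(32964 + X(-112, 15)) = (-18956 - 4)*(32964 - 45) = -18960*32919 = -624144240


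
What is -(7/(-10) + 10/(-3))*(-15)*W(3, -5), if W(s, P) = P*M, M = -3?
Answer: -1815/2 ≈ -907.50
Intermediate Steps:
W(s, P) = -3*P (W(s, P) = P*(-3) = -3*P)
-(7/(-10) + 10/(-3))*(-15)*W(3, -5) = -(7/(-10) + 10/(-3))*(-15)*(-3*(-5)) = -(7*(-⅒) + 10*(-⅓))*(-15)*15 = -(-7/10 - 10/3)*(-15)*15 = -(-121/30*(-15))*15 = -121*15/2 = -1*1815/2 = -1815/2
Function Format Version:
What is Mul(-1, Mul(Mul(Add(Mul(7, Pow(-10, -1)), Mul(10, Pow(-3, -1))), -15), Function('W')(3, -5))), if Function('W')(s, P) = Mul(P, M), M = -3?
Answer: Rational(-1815, 2) ≈ -907.50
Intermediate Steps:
Function('W')(s, P) = Mul(-3, P) (Function('W')(s, P) = Mul(P, -3) = Mul(-3, P))
Mul(-1, Mul(Mul(Add(Mul(7, Pow(-10, -1)), Mul(10, Pow(-3, -1))), -15), Function('W')(3, -5))) = Mul(-1, Mul(Mul(Add(Mul(7, Pow(-10, -1)), Mul(10, Pow(-3, -1))), -15), Mul(-3, -5))) = Mul(-1, Mul(Mul(Add(Mul(7, Rational(-1, 10)), Mul(10, Rational(-1, 3))), -15), 15)) = Mul(-1, Mul(Mul(Add(Rational(-7, 10), Rational(-10, 3)), -15), 15)) = Mul(-1, Mul(Mul(Rational(-121, 30), -15), 15)) = Mul(-1, Mul(Rational(121, 2), 15)) = Mul(-1, Rational(1815, 2)) = Rational(-1815, 2)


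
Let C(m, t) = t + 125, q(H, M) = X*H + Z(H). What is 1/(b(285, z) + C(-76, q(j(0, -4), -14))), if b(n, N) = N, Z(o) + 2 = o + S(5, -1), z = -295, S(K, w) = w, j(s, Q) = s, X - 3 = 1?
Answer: -1/173 ≈ -0.0057803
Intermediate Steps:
X = 4 (X = 3 + 1 = 4)
Z(o) = -3 + o (Z(o) = -2 + (o - 1) = -2 + (-1 + o) = -3 + o)
q(H, M) = -3 + 5*H (q(H, M) = 4*H + (-3 + H) = -3 + 5*H)
C(m, t) = 125 + t
1/(b(285, z) + C(-76, q(j(0, -4), -14))) = 1/(-295 + (125 + (-3 + 5*0))) = 1/(-295 + (125 + (-3 + 0))) = 1/(-295 + (125 - 3)) = 1/(-295 + 122) = 1/(-173) = -1/173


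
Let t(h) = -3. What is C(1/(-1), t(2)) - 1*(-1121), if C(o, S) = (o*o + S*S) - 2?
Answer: 1129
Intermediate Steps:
C(o, S) = -2 + S**2 + o**2 (C(o, S) = (o**2 + S**2) - 2 = (S**2 + o**2) - 2 = -2 + S**2 + o**2)
C(1/(-1), t(2)) - 1*(-1121) = (-2 + (-3)**2 + (1/(-1))**2) - 1*(-1121) = (-2 + 9 + (-1)**2) + 1121 = (-2 + 9 + 1) + 1121 = 8 + 1121 = 1129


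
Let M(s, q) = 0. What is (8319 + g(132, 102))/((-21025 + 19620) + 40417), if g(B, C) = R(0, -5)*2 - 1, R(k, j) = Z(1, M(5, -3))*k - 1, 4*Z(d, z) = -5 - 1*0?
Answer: 693/3251 ≈ 0.21317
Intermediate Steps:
Z(d, z) = -5/4 (Z(d, z) = (-5 - 1*0)/4 = (-5 + 0)/4 = (1/4)*(-5) = -5/4)
R(k, j) = -1 - 5*k/4 (R(k, j) = -5*k/4 - 1 = -1 - 5*k/4)
g(B, C) = -3 (g(B, C) = (-1 - 5/4*0)*2 - 1 = (-1 + 0)*2 - 1 = -1*2 - 1 = -2 - 1 = -3)
(8319 + g(132, 102))/((-21025 + 19620) + 40417) = (8319 - 3)/((-21025 + 19620) + 40417) = 8316/(-1405 + 40417) = 8316/39012 = 8316*(1/39012) = 693/3251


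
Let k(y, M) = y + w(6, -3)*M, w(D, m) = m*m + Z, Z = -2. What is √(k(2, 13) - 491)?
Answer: I*√398 ≈ 19.95*I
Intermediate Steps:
w(D, m) = -2 + m² (w(D, m) = m*m - 2 = m² - 2 = -2 + m²)
k(y, M) = y + 7*M (k(y, M) = y + (-2 + (-3)²)*M = y + (-2 + 9)*M = y + 7*M)
√(k(2, 13) - 491) = √((2 + 7*13) - 491) = √((2 + 91) - 491) = √(93 - 491) = √(-398) = I*√398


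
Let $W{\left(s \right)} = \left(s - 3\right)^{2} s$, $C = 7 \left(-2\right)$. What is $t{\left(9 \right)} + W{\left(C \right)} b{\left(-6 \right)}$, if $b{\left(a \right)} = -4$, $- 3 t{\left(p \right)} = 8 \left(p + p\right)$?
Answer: $16136$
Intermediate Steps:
$t{\left(p \right)} = - \frac{16 p}{3}$ ($t{\left(p \right)} = - \frac{8 \left(p + p\right)}{3} = - \frac{8 \cdot 2 p}{3} = - \frac{16 p}{3}$)
$C = -14$
$W{\left(s \right)} = s \left(-3 + s\right)^{2}$ ($W{\left(s \right)} = \left(-3 + s\right)^{2} s = s \left(-3 + s\right)^{2}$)
$t{\left(9 \right)} + W{\left(C \right)} b{\left(-6 \right)} = \left(- \frac{16}{3}\right) 9 + - 14 \left(-3 - 14\right)^{2} \left(-4\right) = -48 + - 14 \left(-17\right)^{2} \left(-4\right) = -48 + \left(-14\right) 289 \left(-4\right) = -48 - -16184 = -48 + 16184 = 16136$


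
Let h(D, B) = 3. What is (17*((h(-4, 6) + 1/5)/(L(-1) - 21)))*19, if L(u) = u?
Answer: -2584/55 ≈ -46.982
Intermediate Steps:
(17*((h(-4, 6) + 1/5)/(L(-1) - 21)))*19 = (17*((3 + 1/5)/(-1 - 21)))*19 = (17*((3 + ⅕)/(-22)))*19 = (17*((16/5)*(-1/22)))*19 = (17*(-8/55))*19 = -136/55*19 = -2584/55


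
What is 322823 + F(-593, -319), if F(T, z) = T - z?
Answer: 322549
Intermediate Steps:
322823 + F(-593, -319) = 322823 + (-593 - 1*(-319)) = 322823 + (-593 + 319) = 322823 - 274 = 322549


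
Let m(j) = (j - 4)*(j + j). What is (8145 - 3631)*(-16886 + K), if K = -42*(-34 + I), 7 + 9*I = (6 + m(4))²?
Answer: -211164920/3 ≈ -7.0388e+7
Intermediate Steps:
m(j) = 2*j*(-4 + j) (m(j) = (-4 + j)*(2*j) = 2*j*(-4 + j))
I = 29/9 (I = -7/9 + (6 + 2*4*(-4 + 4))²/9 = -7/9 + (6 + 2*4*0)²/9 = -7/9 + (6 + 0)²/9 = -7/9 + (⅑)*6² = -7/9 + (⅑)*36 = -7/9 + 4 = 29/9 ≈ 3.2222)
K = 3878/3 (K = -42*(-34 + 29/9) = -42*(-277/9) = 3878/3 ≈ 1292.7)
(8145 - 3631)*(-16886 + K) = (8145 - 3631)*(-16886 + 3878/3) = 4514*(-46780/3) = -211164920/3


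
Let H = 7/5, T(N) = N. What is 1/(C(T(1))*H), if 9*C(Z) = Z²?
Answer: 45/7 ≈ 6.4286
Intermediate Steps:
C(Z) = Z²/9
H = 7/5 (H = 7*(⅕) = 7/5 ≈ 1.4000)
1/(C(T(1))*H) = 1/(((⅑)*1²)*(7/5)) = 1/(((⅑)*1)*(7/5)) = 1/((⅑)*(7/5)) = 1/(7/45) = 45/7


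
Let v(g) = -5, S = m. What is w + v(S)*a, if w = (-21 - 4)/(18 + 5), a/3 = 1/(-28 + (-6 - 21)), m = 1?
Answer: -206/253 ≈ -0.81423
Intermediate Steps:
a = -3/55 (a = 3/(-28 + (-6 - 21)) = 3/(-28 - 27) = 3/(-55) = 3*(-1/55) = -3/55 ≈ -0.054545)
S = 1
w = -25/23 ≈ -1.0870
w + v(S)*a = -25/23 - 5*(-3/55) = -25/23 + 3/11 = -206/253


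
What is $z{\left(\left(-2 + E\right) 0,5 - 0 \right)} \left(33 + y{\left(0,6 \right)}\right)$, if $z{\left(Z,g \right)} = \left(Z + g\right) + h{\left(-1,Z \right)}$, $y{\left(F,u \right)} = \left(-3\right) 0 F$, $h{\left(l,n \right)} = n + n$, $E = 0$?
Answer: $165$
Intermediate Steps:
$h{\left(l,n \right)} = 2 n$
$y{\left(F,u \right)} = 0$ ($y{\left(F,u \right)} = 0 F = 0$)
$z{\left(Z,g \right)} = g + 3 Z$ ($z{\left(Z,g \right)} = \left(Z + g\right) + 2 Z = g + 3 Z$)
$z{\left(\left(-2 + E\right) 0,5 - 0 \right)} \left(33 + y{\left(0,6 \right)}\right) = \left(\left(5 - 0\right) + 3 \left(-2 + 0\right) 0\right) \left(33 + 0\right) = \left(\left(5 + 0\right) + 3 \left(\left(-2\right) 0\right)\right) 33 = \left(5 + 3 \cdot 0\right) 33 = \left(5 + 0\right) 33 = 5 \cdot 33 = 165$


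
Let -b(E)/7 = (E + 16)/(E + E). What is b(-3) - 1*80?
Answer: -389/6 ≈ -64.833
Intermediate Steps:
b(E) = -7*(16 + E)/(2*E) (b(E) = -7*(E + 16)/(E + E) = -7*(16 + E)/(2*E))
b(-3) - 1*80 = (-7/2 - 56/(-3)) - 1*80 = (-7/2 - 56*(-⅓)) - 80 = (-7/2 + 56/3) - 80 = 91/6 - 80 = -389/6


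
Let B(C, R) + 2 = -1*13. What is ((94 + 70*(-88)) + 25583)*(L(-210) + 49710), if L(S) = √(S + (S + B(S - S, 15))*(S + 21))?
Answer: 970190070 + 19517*√42315 ≈ 9.7420e+8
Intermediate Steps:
B(C, R) = -15 (B(C, R) = -2 - 1*13 = -2 - 13 = -15)
L(S) = √(S + (-15 + S)*(21 + S)) (L(S) = √(S + (S - 15)*(S + 21)) = √(S + (-15 + S)*(21 + S)))
((94 + 70*(-88)) + 25583)*(L(-210) + 49710) = ((94 + 70*(-88)) + 25583)*(√(-315 + (-210)² + 7*(-210)) + 49710) = ((94 - 6160) + 25583)*(√(-315 + 44100 - 1470) + 49710) = (-6066 + 25583)*(√42315 + 49710) = 19517*(49710 + √42315) = 970190070 + 19517*√42315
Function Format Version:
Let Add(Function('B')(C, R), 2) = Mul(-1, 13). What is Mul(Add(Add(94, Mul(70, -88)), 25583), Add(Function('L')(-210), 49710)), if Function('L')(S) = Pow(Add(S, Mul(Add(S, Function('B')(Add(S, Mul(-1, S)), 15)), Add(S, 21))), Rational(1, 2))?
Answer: Add(970190070, Mul(19517, Pow(42315, Rational(1, 2)))) ≈ 9.7420e+8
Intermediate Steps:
Function('B')(C, R) = -15 (Function('B')(C, R) = Add(-2, Mul(-1, 13)) = Add(-2, -13) = -15)
Function('L')(S) = Pow(Add(S, Mul(Add(-15, S), Add(21, S))), Rational(1, 2)) (Function('L')(S) = Pow(Add(S, Mul(Add(S, -15), Add(S, 21))), Rational(1, 2)) = Pow(Add(S, Mul(Add(-15, S), Add(21, S))), Rational(1, 2)))
Mul(Add(Add(94, Mul(70, -88)), 25583), Add(Function('L')(-210), 49710)) = Mul(Add(Add(94, Mul(70, -88)), 25583), Add(Pow(Add(-315, Pow(-210, 2), Mul(7, -210)), Rational(1, 2)), 49710)) = Mul(Add(Add(94, -6160), 25583), Add(Pow(Add(-315, 44100, -1470), Rational(1, 2)), 49710)) = Mul(Add(-6066, 25583), Add(Pow(42315, Rational(1, 2)), 49710)) = Mul(19517, Add(49710, Pow(42315, Rational(1, 2)))) = Add(970190070, Mul(19517, Pow(42315, Rational(1, 2))))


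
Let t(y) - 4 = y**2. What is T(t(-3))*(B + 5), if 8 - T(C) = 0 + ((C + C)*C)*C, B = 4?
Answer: -39474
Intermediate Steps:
t(y) = 4 + y**2
T(C) = 8 - 2*C**3 (T(C) = 8 - (0 + ((C + C)*C)*C) = 8 - (0 + ((2*C)*C)*C) = 8 - (0 + (2*C**2)*C) = 8 - (0 + 2*C**3) = 8 - 2*C**3)
T(t(-3))*(B + 5) = (8 - 2*(4 + (-3)**2)**3)*(4 + 5) = (8 - 2*(4 + 9)**3)*9 = (8 - 2*13**3)*9 = (8 - 2*2197)*9 = (8 - 4394)*9 = -4386*9 = -39474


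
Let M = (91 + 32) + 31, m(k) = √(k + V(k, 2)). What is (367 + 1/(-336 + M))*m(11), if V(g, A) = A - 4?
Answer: 200379/182 ≈ 1101.0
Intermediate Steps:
V(g, A) = -4 + A
m(k) = √(-2 + k) (m(k) = √(k + (-4 + 2)) = √(k - 2) = √(-2 + k))
M = 154 (M = 123 + 31 = 154)
(367 + 1/(-336 + M))*m(11) = (367 + 1/(-336 + 154))*√(-2 + 11) = (367 + 1/(-182))*√9 = (367 - 1/182)*3 = (66793/182)*3 = 200379/182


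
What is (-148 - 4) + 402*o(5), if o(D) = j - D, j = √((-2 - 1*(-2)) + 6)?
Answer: -2162 + 402*√6 ≈ -1177.3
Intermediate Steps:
j = √6 (j = √((-2 + 2) + 6) = √(0 + 6) = √6 ≈ 2.4495)
o(D) = √6 - D
(-148 - 4) + 402*o(5) = (-148 - 4) + 402*(√6 - 1*5) = -152 + 402*(√6 - 5) = -152 + 402*(-5 + √6) = -152 + (-2010 + 402*√6) = -2162 + 402*√6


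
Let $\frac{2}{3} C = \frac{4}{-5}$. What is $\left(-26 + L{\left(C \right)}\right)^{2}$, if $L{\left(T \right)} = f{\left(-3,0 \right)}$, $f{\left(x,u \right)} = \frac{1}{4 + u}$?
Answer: $\frac{10609}{16} \approx 663.06$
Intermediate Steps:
$C = - \frac{6}{5}$ ($C = \frac{3 \frac{4}{-5}}{2} = \frac{3 \cdot 4 \left(- \frac{1}{5}\right)}{2} = \frac{3}{2} \left(- \frac{4}{5}\right) = - \frac{6}{5} \approx -1.2$)
$L{\left(T \right)} = \frac{1}{4}$ ($L{\left(T \right)} = \frac{1}{4 + 0} = \frac{1}{4}$)
$\left(-26 + L{\left(C \right)}\right)^{2} = \left(-26 + \frac{1}{4}\right)^{2} = \left(- \frac{103}{4}\right)^{2} = \frac{10609}{16}$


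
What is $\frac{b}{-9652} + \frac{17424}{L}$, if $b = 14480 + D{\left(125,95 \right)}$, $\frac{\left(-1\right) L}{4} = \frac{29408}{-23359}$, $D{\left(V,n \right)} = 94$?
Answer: $\frac{61354988751}{17740376} \approx 3458.5$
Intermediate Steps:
$L = \frac{117632}{23359}$ ($L = - 4 \frac{29408}{-23359} = - 4 \cdot 29408 \left(- \frac{1}{23359}\right) = \left(-4\right) \left(- \frac{29408}{23359}\right) = \frac{117632}{23359} \approx 5.0358$)
$b = 14574$ ($b = 14480 + 94 = 14574$)
$\frac{b}{-9652} + \frac{17424}{L} = \frac{14574}{-9652} + \frac{17424}{\frac{117632}{23359}} = 14574 \left(- \frac{1}{9652}\right) + 17424 \cdot \frac{23359}{117632} = - \frac{7287}{4826} + \frac{25437951}{7352} = \frac{61354988751}{17740376}$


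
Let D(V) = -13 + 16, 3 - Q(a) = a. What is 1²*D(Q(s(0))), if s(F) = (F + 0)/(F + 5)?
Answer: 3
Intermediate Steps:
s(F) = F/(5 + F)
Q(a) = 3 - a
D(V) = 3
1²*D(Q(s(0))) = 1²*3 = 1*3 = 3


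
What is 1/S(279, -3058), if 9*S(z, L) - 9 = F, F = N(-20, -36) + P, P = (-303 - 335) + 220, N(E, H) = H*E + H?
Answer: 9/275 ≈ 0.032727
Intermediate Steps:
N(E, H) = H + E*H (N(E, H) = E*H + H = H + E*H)
P = -418 (P = -638 + 220 = -418)
F = 266 (F = -36*(1 - 20) - 418 = -36*(-19) - 418 = 684 - 418 = 266)
S(z, L) = 275/9 (S(z, L) = 1 + (⅑)*266 = 1 + 266/9 = 275/9)
1/S(279, -3058) = 1/(275/9) = 9/275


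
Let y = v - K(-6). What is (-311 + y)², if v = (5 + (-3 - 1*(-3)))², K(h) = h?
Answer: 78400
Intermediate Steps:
v = 25 (v = (5 + (-3 + 3))² = (5 + 0)² = 5² = 25)
y = 31 (y = 25 - 1*(-6) = 25 + 6 = 31)
(-311 + y)² = (-311 + 31)² = (-280)² = 78400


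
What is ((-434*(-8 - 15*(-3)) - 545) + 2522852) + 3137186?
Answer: 5643435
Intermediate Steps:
((-434*(-8 - 15*(-3)) - 545) + 2522852) + 3137186 = ((-434*(-8 + 45) - 545) + 2522852) + 3137186 = ((-434*37 - 545) + 2522852) + 3137186 = ((-16058 - 545) + 2522852) + 3137186 = (-16603 + 2522852) + 3137186 = 2506249 + 3137186 = 5643435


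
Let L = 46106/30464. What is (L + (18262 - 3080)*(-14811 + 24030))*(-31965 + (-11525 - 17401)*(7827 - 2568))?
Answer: -46339836607474184013/2176 ≈ -2.1296e+16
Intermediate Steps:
L = 23053/15232 (L = 46106*(1/30464) = 23053/15232 ≈ 1.5135)
(L + (18262 - 3080)*(-14811 + 24030))*(-31965 + (-11525 - 17401)*(7827 - 2568)) = (23053/15232 + (18262 - 3080)*(-14811 + 24030))*(-31965 + (-11525 - 17401)*(7827 - 2568)) = (23053/15232 + 15182*9219)*(-31965 - 28926*5259) = (23053/15232 + 139962858)*(-31965 - 152121834) = (2131914276109/15232)*(-152153799) = -46339836607474184013/2176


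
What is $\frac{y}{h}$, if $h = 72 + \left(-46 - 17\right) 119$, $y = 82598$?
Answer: $- \frac{82598}{7425} \approx -11.124$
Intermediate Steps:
$h = -7425$ ($h = 72 + \left(-46 - 17\right) 119 = 72 - 7497 = -7425$)
$\frac{y}{h} = \frac{82598}{-7425} = 82598 \left(- \frac{1}{7425}\right) = - \frac{82598}{7425}$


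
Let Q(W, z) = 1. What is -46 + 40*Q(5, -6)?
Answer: -6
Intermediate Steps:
-46 + 40*Q(5, -6) = -46 + 40*1 = -46 + 40 = -6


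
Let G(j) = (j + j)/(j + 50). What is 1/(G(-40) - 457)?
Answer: -1/465 ≈ -0.0021505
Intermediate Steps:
G(j) = 2*j/(50 + j) (G(j) = (2*j)/(50 + j) = 2*j/(50 + j))
1/(G(-40) - 457) = 1/(2*(-40)/(50 - 40) - 457) = 1/(2*(-40)/10 - 457) = 1/(2*(-40)*(⅒) - 457) = 1/(-8 - 457) = 1/(-465) = -1/465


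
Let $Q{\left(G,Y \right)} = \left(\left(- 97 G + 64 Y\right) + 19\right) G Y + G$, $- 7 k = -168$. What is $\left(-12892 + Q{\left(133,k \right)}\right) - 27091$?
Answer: $-36256282$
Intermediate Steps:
$k = 24$ ($k = \left(- \frac{1}{7}\right) \left(-168\right) = 24$)
$Q{\left(G,Y \right)} = G + G Y \left(19 - 97 G + 64 Y\right)$ ($Q{\left(G,Y \right)} = \left(19 - 97 G + 64 Y\right) G Y + G = G \left(19 - 97 G + 64 Y\right) Y + G = G Y \left(19 - 97 G + 64 Y\right) + G = G + G Y \left(19 - 97 G + 64 Y\right)$)
$\left(-12892 + Q{\left(133,k \right)}\right) - 27091 = \left(-12892 + 133 \left(1 + 19 \cdot 24 + 64 \cdot 24^{2} - 12901 \cdot 24\right)\right) - 27091 = \left(-12892 + 133 \left(1 + 456 + 64 \cdot 576 - 309624\right)\right) - 27091 = \left(-12892 + 133 \left(1 + 456 + 36864 - 309624\right)\right) - 27091 = \left(-12892 + 133 \left(-272303\right)\right) - 27091 = \left(-12892 - 36216299\right) - 27091 = -36229191 - 27091 = -36256282$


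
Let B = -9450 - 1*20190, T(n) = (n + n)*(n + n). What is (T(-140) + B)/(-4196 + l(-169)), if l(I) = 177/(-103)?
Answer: -1004456/86473 ≈ -11.616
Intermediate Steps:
T(n) = 4*n² (T(n) = (2*n)*(2*n) = 4*n²)
B = -29640 (B = -9450 - 20190 = -29640)
l(I) = -177/103 (l(I) = 177*(-1/103) = -177/103)
(T(-140) + B)/(-4196 + l(-169)) = (4*(-140)² - 29640)/(-4196 - 177/103) = (4*19600 - 29640)/(-432365/103) = (78400 - 29640)*(-103/432365) = 48760*(-103/432365) = -1004456/86473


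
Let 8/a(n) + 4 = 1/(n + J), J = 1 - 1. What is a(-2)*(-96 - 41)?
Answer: 2192/9 ≈ 243.56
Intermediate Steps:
J = 0
a(n) = 8/(-4 + 1/n) (a(n) = 8/(-4 + 1/(n + 0)) = 8/(-4 + 1/n))
a(-2)*(-96 - 41) = (-8*(-2)/(-1 + 4*(-2)))*(-96 - 41) = -8*(-2)/(-1 - 8)*(-137) = -8*(-2)/(-9)*(-137) = -8*(-2)*(-⅑)*(-137) = -16/9*(-137) = 2192/9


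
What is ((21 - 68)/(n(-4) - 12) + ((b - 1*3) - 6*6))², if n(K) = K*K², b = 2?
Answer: 7645225/5776 ≈ 1323.6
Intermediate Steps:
n(K) = K³
((21 - 68)/(n(-4) - 12) + ((b - 1*3) - 6*6))² = ((21 - 68)/((-4)³ - 12) + ((2 - 1*3) - 6*6))² = (-47/(-64 - 12) + ((2 - 3) - 36))² = (-47/(-76) + (-1 - 36))² = (-47*(-1/76) - 37)² = (47/76 - 37)² = (-2765/76)² = 7645225/5776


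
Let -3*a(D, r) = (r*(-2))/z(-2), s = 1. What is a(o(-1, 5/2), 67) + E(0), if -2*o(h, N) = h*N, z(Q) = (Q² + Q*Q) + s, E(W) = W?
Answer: 134/27 ≈ 4.9630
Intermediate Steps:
z(Q) = 1 + 2*Q² (z(Q) = (Q² + Q*Q) + 1 = (Q² + Q²) + 1 = 2*Q² + 1 = 1 + 2*Q²)
o(h, N) = -N*h/2 (o(h, N) = -h*N/2 = -N*h/2)
a(D, r) = 2*r/27 (a(D, r) = -r*(-2)/(3*(1 + 2*(-2)²)) = -(-2*r)/(3*(1 + 2*4)) = -(-2*r)/(3*(1 + 8)) = -(-2*r)/(3*9) = -(-2)*r/27 = 2*r/27)
a(o(-1, 5/2), 67) + E(0) = (2/27)*67 + 0 = 134/27 + 0 = 134/27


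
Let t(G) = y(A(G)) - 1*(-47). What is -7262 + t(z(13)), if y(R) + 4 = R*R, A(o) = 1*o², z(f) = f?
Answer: 21342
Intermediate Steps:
A(o) = o²
y(R) = -4 + R² (y(R) = -4 + R*R = -4 + R²)
t(G) = 43 + G⁴ (t(G) = (-4 + (G²)²) - 1*(-47) = (-4 + G⁴) + 47 = 43 + G⁴)
-7262 + t(z(13)) = -7262 + (43 + 13⁴) = -7262 + (43 + 28561) = -7262 + 28604 = 21342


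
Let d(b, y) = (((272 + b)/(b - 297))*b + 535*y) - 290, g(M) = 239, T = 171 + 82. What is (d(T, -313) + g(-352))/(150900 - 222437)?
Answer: 682099/286148 ≈ 2.3837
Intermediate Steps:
T = 253
d(b, y) = -290 + 535*y + b*(272 + b)/(-297 + b) (d(b, y) = (((272 + b)/(-297 + b))*b + 535*y) - 290 = (b*(272 + b)/(-297 + b) + 535*y) - 290 = (535*y + b*(272 + b)/(-297 + b)) - 290 = -290 + 535*y + b*(272 + b)/(-297 + b))
(d(T, -313) + g(-352))/(150900 - 222437) = ((86130 + 253² - 158895*(-313) - 18*253 + 535*253*(-313))/(-297 + 253) + 239)/(150900 - 222437) = ((86130 + 64009 + 49734135 - 4554 - 42366115)/(-44) + 239)/(-71537) = (-1/44*7513605 + 239)*(-1/71537) = (-683055/4 + 239)*(-1/71537) = -682099/4*(-1/71537) = 682099/286148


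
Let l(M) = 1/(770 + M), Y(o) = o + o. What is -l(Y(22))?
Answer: -1/814 ≈ -0.0012285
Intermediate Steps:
Y(o) = 2*o
-l(Y(22)) = -1/(770 + 2*22) = -1/(770 + 44) = -1/814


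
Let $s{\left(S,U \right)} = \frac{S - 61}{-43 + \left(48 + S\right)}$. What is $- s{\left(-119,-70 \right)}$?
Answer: $- \frac{30}{19} \approx -1.5789$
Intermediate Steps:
$s{\left(S,U \right)} = \frac{-61 + S}{5 + S}$
$- s{\left(-119,-70 \right)} = - \frac{-61 - 119}{5 - 119} = - \frac{-180}{-114} = - \frac{\left(-1\right) \left(-180\right)}{114} = \left(-1\right) \frac{30}{19} = - \frac{30}{19}$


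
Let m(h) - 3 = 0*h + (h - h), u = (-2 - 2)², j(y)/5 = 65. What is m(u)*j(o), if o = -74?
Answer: 975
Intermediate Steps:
j(y) = 325 (j(y) = 5*65 = 325)
u = 16 (u = (-4)² = 16)
m(h) = 3 (m(h) = 3 + (0*h + (h - h)) = 3 + (0 + 0) = 3 + 0 = 3)
m(u)*j(o) = 3*325 = 975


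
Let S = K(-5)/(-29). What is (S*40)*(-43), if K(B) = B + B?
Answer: -17200/29 ≈ -593.10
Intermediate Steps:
K(B) = 2*B
S = 10/29 (S = (2*(-5))/(-29) = -10*(-1/29) = 10/29 ≈ 0.34483)
(S*40)*(-43) = ((10/29)*40)*(-43) = (400/29)*(-43) = -17200/29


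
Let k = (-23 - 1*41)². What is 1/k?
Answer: 1/4096 ≈ 0.00024414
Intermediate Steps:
k = 4096 (k = (-23 - 41)² = (-64)² = 4096)
1/k = 1/4096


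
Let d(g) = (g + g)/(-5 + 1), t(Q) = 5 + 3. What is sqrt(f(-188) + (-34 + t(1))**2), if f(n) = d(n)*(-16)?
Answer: 6*I*sqrt(23) ≈ 28.775*I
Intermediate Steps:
t(Q) = 8
d(g) = -g/2 (d(g) = (2*g)/(-4) = (2*g)*(-1/4) = -g/2)
f(n) = 8*n (f(n) = -n/2*(-16) = 8*n)
sqrt(f(-188) + (-34 + t(1))**2) = sqrt(8*(-188) + (-34 + 8)**2) = sqrt(-1504 + (-26)**2) = sqrt(-1504 + 676) = sqrt(-828) = 6*I*sqrt(23)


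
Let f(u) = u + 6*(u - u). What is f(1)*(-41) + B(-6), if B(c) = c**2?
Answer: -5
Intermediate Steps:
f(u) = u (f(u) = u + 6*0 = u + 0 = u)
f(1)*(-41) + B(-6) = 1*(-41) + (-6)**2 = -41 + 36 = -5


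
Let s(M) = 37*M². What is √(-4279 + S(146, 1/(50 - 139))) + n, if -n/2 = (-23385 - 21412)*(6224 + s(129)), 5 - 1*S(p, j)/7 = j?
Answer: 55722181954 + I*√33616101/89 ≈ 5.5722e+10 + 65.145*I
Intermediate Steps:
S(p, j) = 35 - 7*j
n = 55722181954 (n = -2*(-23385 - 21412)*(6224 + 37*129²) = -(-89594)*(6224 + 37*16641) = -(-89594)*(6224 + 615717) = -(-89594)*621941 = -2*(-27861090977) = 55722181954)
√(-4279 + S(146, 1/(50 - 139))) + n = √(-4279 + (35 - 7/(50 - 139))) + 55722181954 = √(-4279 + (35 - 7/(-89))) + 55722181954 = √(-4279 + (35 - 7*(-1/89))) + 55722181954 = √(-4279 + (35 + 7/89)) + 55722181954 = √(-4279 + 3122/89) + 55722181954 = √(-377709/89) + 55722181954 = I*√33616101/89 + 55722181954 = 55722181954 + I*√33616101/89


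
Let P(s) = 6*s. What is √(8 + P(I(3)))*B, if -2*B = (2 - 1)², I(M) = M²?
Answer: -√62/2 ≈ -3.9370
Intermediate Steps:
B = -½ (B = -(2 - 1)²/2 = -½*1² = -½*1 = -½ ≈ -0.50000)
√(8 + P(I(3)))*B = √(8 + 6*3²)*(-½) = √(8 + 6*9)*(-½) = √(8 + 54)*(-½) = √62*(-½) = -√62/2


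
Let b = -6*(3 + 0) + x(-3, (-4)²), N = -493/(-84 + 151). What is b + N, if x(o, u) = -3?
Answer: -1900/67 ≈ -28.358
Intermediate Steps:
N = -493/67 ≈ -7.3582
b = -21 (b = -6*(3 + 0) - 3 = -6*3 - 3 = -18 - 3 = -21)
b + N = -21 - 493/67 = -1900/67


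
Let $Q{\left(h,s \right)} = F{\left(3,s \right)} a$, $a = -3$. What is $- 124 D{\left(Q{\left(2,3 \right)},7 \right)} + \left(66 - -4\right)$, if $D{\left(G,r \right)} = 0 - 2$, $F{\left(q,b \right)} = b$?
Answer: $318$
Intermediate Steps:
$Q{\left(h,s \right)} = - 3 s$ ($Q{\left(h,s \right)} = s \left(-3\right) = - 3 s$)
$D{\left(G,r \right)} = -2$
$- 124 D{\left(Q{\left(2,3 \right)},7 \right)} + \left(66 - -4\right) = \left(-124\right) \left(-2\right) + \left(66 - -4\right) = 248 + \left(66 + 4\right) = 248 + 70 = 318$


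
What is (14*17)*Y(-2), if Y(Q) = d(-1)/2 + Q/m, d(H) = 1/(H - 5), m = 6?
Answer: -595/6 ≈ -99.167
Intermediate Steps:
d(H) = 1/(-5 + H)
Y(Q) = -1/12 + Q/6 (Y(Q) = 1/(-5 - 1*2) + Q/6 = (1/2)/(-6) + Q*(1/6) = -1/6*1/2 + Q/6 = -1/12 + Q/6)
(14*17)*Y(-2) = (14*17)*(-1/12 + (1/6)*(-2)) = 238*(-1/12 - 1/3) = 238*(-5/12) = -595/6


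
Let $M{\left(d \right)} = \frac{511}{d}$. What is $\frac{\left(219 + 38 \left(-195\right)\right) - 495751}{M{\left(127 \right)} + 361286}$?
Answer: $- \frac{63873634}{45883833} \approx -1.3921$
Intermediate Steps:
$\frac{\left(219 + 38 \left(-195\right)\right) - 495751}{M{\left(127 \right)} + 361286} = \frac{\left(219 + 38 \left(-195\right)\right) - 495751}{\frac{511}{127} + 361286} = \frac{\left(219 - 7410\right) - 495751}{511 \cdot \frac{1}{127} + 361286} = \frac{-7191 - 495751}{\frac{511}{127} + 361286} = - \frac{502942}{\frac{45883833}{127}} = \left(-502942\right) \frac{127}{45883833} = - \frac{63873634}{45883833}$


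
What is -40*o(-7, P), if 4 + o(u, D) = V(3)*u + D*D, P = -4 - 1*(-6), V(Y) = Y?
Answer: 840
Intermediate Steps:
P = 2 (P = -4 + 6 = 2)
o(u, D) = -4 + D**2 + 3*u (o(u, D) = -4 + (3*u + D*D) = -4 + (3*u + D**2) = -4 + (D**2 + 3*u) = -4 + D**2 + 3*u)
-40*o(-7, P) = -40*(-4 + 2**2 + 3*(-7)) = -40*(-4 + 4 - 21) = -40*(-21) = 840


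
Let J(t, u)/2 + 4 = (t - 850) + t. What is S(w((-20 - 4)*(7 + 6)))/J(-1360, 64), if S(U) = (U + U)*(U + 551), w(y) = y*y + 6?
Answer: -4765331175/1787 ≈ -2.6667e+6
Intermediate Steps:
w(y) = 6 + y² (w(y) = y² + 6 = 6 + y²)
S(U) = 2*U*(551 + U) (S(U) = (2*U)*(551 + U) = 2*U*(551 + U))
J(t, u) = -1708 + 4*t (J(t, u) = -8 + 2*((t - 850) + t) = -8 + 2*((-850 + t) + t) = -8 + 2*(-850 + 2*t) = -8 + (-1700 + 4*t) = -1708 + 4*t)
S(w((-20 - 4)*(7 + 6)))/J(-1360, 64) = (2*(6 + ((-20 - 4)*(7 + 6))²)*(551 + (6 + ((-20 - 4)*(7 + 6))²)))/(-1708 + 4*(-1360)) = (2*(6 + (-24*13)²)*(551 + (6 + (-24*13)²)))/(-1708 - 5440) = (2*(6 + (-312)²)*(551 + (6 + (-312)²)))/(-7148) = (2*(6 + 97344)*(551 + (6 + 97344)))*(-1/7148) = (2*97350*(551 + 97350))*(-1/7148) = (2*97350*97901)*(-1/7148) = 19061324700*(-1/7148) = -4765331175/1787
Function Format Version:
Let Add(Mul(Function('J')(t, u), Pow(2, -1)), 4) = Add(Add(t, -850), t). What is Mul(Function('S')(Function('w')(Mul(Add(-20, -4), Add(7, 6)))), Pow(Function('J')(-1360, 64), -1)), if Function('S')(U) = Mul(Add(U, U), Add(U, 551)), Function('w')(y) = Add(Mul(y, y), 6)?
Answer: Rational(-4765331175, 1787) ≈ -2.6667e+6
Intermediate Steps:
Function('w')(y) = Add(6, Pow(y, 2)) (Function('w')(y) = Add(Pow(y, 2), 6) = Add(6, Pow(y, 2)))
Function('S')(U) = Mul(2, U, Add(551, U)) (Function('S')(U) = Mul(Mul(2, U), Add(551, U)) = Mul(2, U, Add(551, U)))
Function('J')(t, u) = Add(-1708, Mul(4, t)) (Function('J')(t, u) = Add(-8, Mul(2, Add(Add(t, -850), t))) = Add(-8, Mul(2, Add(Add(-850, t), t))) = Add(-8, Mul(2, Add(-850, Mul(2, t)))) = Add(-8, Add(-1700, Mul(4, t))) = Add(-1708, Mul(4, t)))
Mul(Function('S')(Function('w')(Mul(Add(-20, -4), Add(7, 6)))), Pow(Function('J')(-1360, 64), -1)) = Mul(Mul(2, Add(6, Pow(Mul(Add(-20, -4), Add(7, 6)), 2)), Add(551, Add(6, Pow(Mul(Add(-20, -4), Add(7, 6)), 2)))), Pow(Add(-1708, Mul(4, -1360)), -1)) = Mul(Mul(2, Add(6, Pow(Mul(-24, 13), 2)), Add(551, Add(6, Pow(Mul(-24, 13), 2)))), Pow(Add(-1708, -5440), -1)) = Mul(Mul(2, Add(6, Pow(-312, 2)), Add(551, Add(6, Pow(-312, 2)))), Pow(-7148, -1)) = Mul(Mul(2, Add(6, 97344), Add(551, Add(6, 97344))), Rational(-1, 7148)) = Mul(Mul(2, 97350, Add(551, 97350)), Rational(-1, 7148)) = Mul(Mul(2, 97350, 97901), Rational(-1, 7148)) = Mul(19061324700, Rational(-1, 7148)) = Rational(-4765331175, 1787)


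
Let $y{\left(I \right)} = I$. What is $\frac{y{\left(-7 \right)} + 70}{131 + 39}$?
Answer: $\frac{63}{170} \approx 0.37059$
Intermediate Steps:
$\frac{y{\left(-7 \right)} + 70}{131 + 39} = \frac{-7 + 70}{131 + 39} = \frac{63}{170}$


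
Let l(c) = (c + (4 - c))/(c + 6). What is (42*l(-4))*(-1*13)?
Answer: -1092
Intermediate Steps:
l(c) = 4/(6 + c)
(42*l(-4))*(-1*13) = (42*(4/(6 - 4)))*(-1*13) = (42*(4/2))*(-13) = (42*(4*(1/2)))*(-13) = (42*2)*(-13) = 84*(-13) = -1092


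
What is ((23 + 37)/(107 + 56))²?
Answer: 3600/26569 ≈ 0.13550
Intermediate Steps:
((23 + 37)/(107 + 56))² = (60/163)² = 3600/26569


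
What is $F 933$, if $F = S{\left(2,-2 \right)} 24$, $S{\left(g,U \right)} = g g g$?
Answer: $179136$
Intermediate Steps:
$S{\left(g,U \right)} = g^{3}$ ($S{\left(g,U \right)} = g^{2} g = g^{3}$)
$F = 192$ ($F = 2^{3} \cdot 24 = 8 \cdot 24 = 192$)
$F 933 = 192 \cdot 933 = 179136$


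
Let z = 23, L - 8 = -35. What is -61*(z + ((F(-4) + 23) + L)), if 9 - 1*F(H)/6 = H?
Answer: -5917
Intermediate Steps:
L = -27 (L = 8 - 35 = -27)
F(H) = 54 - 6*H
-61*(z + ((F(-4) + 23) + L)) = -61*(23 + (((54 - 6*(-4)) + 23) - 27)) = -61*(23 + (((54 + 24) + 23) - 27)) = -61*(23 + ((78 + 23) - 27)) = -61*(23 + (101 - 27)) = -61*(23 + 74) = -61*97 = -5917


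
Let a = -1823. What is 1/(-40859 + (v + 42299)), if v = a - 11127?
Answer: -1/11510 ≈ -8.6881e-5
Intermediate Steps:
v = -12950 (v = -1823 - 11127 = -12950)
1/(-40859 + (v + 42299)) = 1/(-40859 + (-12950 + 42299)) = 1/(-40859 + 29349) = 1/(-11510) = -1/11510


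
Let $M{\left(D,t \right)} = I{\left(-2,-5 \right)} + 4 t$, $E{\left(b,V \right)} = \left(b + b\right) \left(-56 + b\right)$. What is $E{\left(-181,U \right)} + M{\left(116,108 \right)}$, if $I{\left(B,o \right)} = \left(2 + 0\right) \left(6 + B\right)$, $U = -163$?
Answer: $86234$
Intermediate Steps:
$I{\left(B,o \right)} = 12 + 2 B$ ($I{\left(B,o \right)} = 2 \left(6 + B\right) = 12 + 2 B$)
$E{\left(b,V \right)} = 2 b \left(-56 + b\right)$
$M{\left(D,t \right)} = 8 + 4 t$ ($M{\left(D,t \right)} = \left(12 + 2 \left(-2\right)\right) + 4 t = \left(12 - 4\right) + 4 t = 8 + 4 t$)
$E{\left(-181,U \right)} + M{\left(116,108 \right)} = 2 \left(-181\right) \left(-56 - 181\right) + \left(8 + 4 \cdot 108\right) = 2 \left(-181\right) \left(-237\right) + \left(8 + 432\right) = 85794 + 440 = 86234$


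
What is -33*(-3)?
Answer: 99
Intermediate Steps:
-33*(-3) = -3*(-33) = 99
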